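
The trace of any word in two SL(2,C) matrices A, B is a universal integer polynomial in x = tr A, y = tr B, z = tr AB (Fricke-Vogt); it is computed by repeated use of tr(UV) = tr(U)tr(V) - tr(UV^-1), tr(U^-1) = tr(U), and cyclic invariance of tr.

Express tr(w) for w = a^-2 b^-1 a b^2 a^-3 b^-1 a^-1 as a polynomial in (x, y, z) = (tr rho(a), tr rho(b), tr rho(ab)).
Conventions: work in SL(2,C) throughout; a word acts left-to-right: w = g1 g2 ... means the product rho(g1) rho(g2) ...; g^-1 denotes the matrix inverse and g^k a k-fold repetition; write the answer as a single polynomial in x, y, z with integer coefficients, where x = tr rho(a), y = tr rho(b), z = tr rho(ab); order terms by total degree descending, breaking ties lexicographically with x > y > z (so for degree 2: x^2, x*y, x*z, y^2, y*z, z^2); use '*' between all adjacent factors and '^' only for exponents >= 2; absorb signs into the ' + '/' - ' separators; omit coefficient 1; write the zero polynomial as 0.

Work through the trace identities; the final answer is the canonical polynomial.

trace(b^2) = trace(b) * trace(b) - trace(1) = y^2 - 2
trace(a b^2) = trace(b) * trace(a b) - trace(a) = y*z - x
trace(b a b^2) = trace(b) * trace(a b^2) - trace(a b) = y^2*z - x*y - z
trace(a b a b) = trace(b a) * trace(b a) - trace(1)   [split at repeated b] = z^2 - 2
trace(a b a) = trace(a) * trace(b a) - trace(b) = x*z - y
trace(b a b^2 a) = trace(b) * trace(a b a b) - trace(a b a) = y*z^2 - x*z - y
trace(a b^2 a^-1 b) = trace(b a b^2) * trace(a) - trace(b a b^2 a) = x*y^2*z - x^2*y - y*z^2 + y
trace(b^-1 a b^2 a^-1) = trace(a b^2 a^-1) * trace(b) - trace(a b^2 a^-1 b) = -x*y^2*z + x^2*y + y^3 + y*z^2 - 3*y
trace(a^-1 b^-2 a b^2) = trace(b^-1 a b^2 a^-1) * trace(b) - trace(b^-1 a b^2 a^-1 b) = -x*y^3*z + x^2*y^2 + y^4 + y^2*z^2 - 4*y^2 + 2
trace(b^-2 a b^2 a^-2) = trace(a^-1 b^-2 a b^2) * trace(a) - trace(a^-1 b^-2 a b^2 a) = -x^2*y^3*z + x^3*y^2 + x*y^4 + x*y^2*z^2 - 4*x*y^2 + x
trace(b^-1 a b^2 a^-3 b^-1) = trace(b^-2 a b^2 a^-2) * trace(a) - trace(b^-2 a b^2 a^-1) = -x^3*y^3*z + x^4*y^2 + x^2*y^4 + x^2*y^2*z^2 + x*y^3*z - 5*x^2*y^2 - y^4 - y^2*z^2 + x^2 + 4*y^2 - 2
trace(b^2 a^-1) = trace(b^2) * trace(a) - trace(b^2 a) = x*y^2 - y*z - x
trace(a b^2 a^-2 b) = trace(b a b^2 a^-1) * trace(a) - trace(b a b^2) = x^2*y^2*z - x^3*y - x*y*z^2 - y^2*z + 2*x*y + z
trace(b^-1 a b^2 a^-2) = trace(a b^2 a^-2) * trace(b) - trace(a b^2 a^-2 b) = -x^2*y^2*z + x^3*y + x*y^3 + x*y*z^2 - 3*x*y - z
trace(a^2 b^2) = trace(a) * trace(b^2 a) - trace(b^2) = x*y*z - x^2 - y^2 + 2
trace(b a^2 b^2) = trace(b) * trace(a^2 b^2) - trace(a^2 b) = x*y^2*z - x^2*y - y^3 - x*z + 3*y
trace(a b a^2 b) = trace(a) * trace(b a b a) - trace(b a b) = x*z^2 - y*z - x
trace(a b a^2) = trace(a) * trace(b a^2) - trace(b a) = x^2*z - x*y - z
trace(b a^2 b^2 a) = trace(b) * trace(a b a^2 b) - trace(a b a^2) = x*y*z^2 - x^2*z - y^2*z + z
trace(a b^2 a^-1 b a) = trace(b a^2 b^2) * trace(a) - trace(b a^2 b^2 a) = x^2*y^2*z - x^3*y - x*y^3 - x*y*z^2 + y^2*z + 3*x*y - z
trace(b a b a b^2) = trace(b) * trace(b a b a b) - trace(b a b a) = y^2*z^2 - x*y*z - y^2 - z^2 + 2
trace(a b a b a b) = trace(b a) * trace(b a b a) - trace(b^-1 a^-1)   [split at repeated b] = z^3 - 3*z
trace(b a b a b^2 a) = trace(b) * trace(a b a b a b) - trace(a b a b a) = y*z^3 - x*z^2 - 2*y*z + x
trace(a b^2 a^-1 b a b) = trace(b a b a b^2) * trace(a) - trace(b a b a b^2 a) = x*y^2*z^2 - x^2*y*z - y*z^3 - x*y^2 + 2*y*z + x
trace(b a b^-1 a b^2 a^-1) = trace(a b^2 a^-1 b a) * trace(b) - trace(a b^2 a^-1 b a b) = x^2*y^3*z - x^3*y^2 - x*y^4 - 2*x*y^2*z^2 + x^2*y*z + y^3*z + y*z^3 + 4*x*y^2 - 3*y*z - x
trace(b a b^-1 a b^2) = trace(a b^3 a) * trace(b) - trace(a b^3 a b) = x*y^3*z - x^2*y^2 - y^4 - y^2*z^2 + 4*y^2 + z^2 - 2
trace(a^-2 b a b^-1 a b^2) = trace(b a b^-1 a b^2 a^-1) * trace(a) - trace(b a b^-1 a b^2) = x^3*y^3*z - x^4*y^2 - x^2*y^4 - 2*x^2*y^2*z^2 + x^3*y*z + x*y*z^3 + 5*x^2*y^2 + y^4 + y^2*z^2 - 3*x*y*z - x^2 - 4*y^2 - z^2 + 2
trace(a b^-1 a b^2 a^-3 b) = trace(a^-2 b a b^-1 a b^2) * trace(a) - trace(a^-2 b a b^-1 a b^2 a) = x^4*y^3*z - x^5*y^2 - x^3*y^4 - 2*x^3*y^2*z^2 + x^4*y*z - x^2*y^3*z + x^2*y*z^3 + 6*x^3*y^2 + 2*x*y^4 + 3*x*y^2*z^2 - 4*x^2*y*z - y^3*z - y*z^3 - x^3 - 8*x*y^2 - x*z^2 + 3*y*z + 3*x
trace(b^-1 a b^2 a^-3 b^-1 a) = trace(a b^-1 a b^2 a^-3) * trace(b) - trace(a b^-1 a b^2 a^-3 b) = -x^4*y^3*z + x^5*y^2 + x^3*y^4 + 2*x^3*y^2*z^2 - x^4*y*z - x^2*y*z^3 - 5*x^3*y^2 - x*y^4 - 2*x*y^2*z^2 + 4*x^2*y*z + y^3*z + y*z^3 + x^3 + 5*x*y^2 + x*z^2 - 4*y*z - 3*x
trace(b^-1 a b^2 a^-3 b^-1 a^-1) = trace(b^-1 a b^2 a^-3 b^-1) * trace(a) - trace(b^-1 a b^2 a^-3 b^-1 a) = -x^3*y^2*z^2 + x^4*y*z + x^2*y^3*z + x^2*y*z^3 + x*y^2*z^2 - 4*x^2*y*z - y^3*z - y*z^3 - x*y^2 - x*z^2 + 4*y*z + x
trace(b^-1 a b^2 a^-3 b^-1 a^-2) = trace(b^-1 a b^2 a^-3 b^-1 a^-1) * trace(a) - trace(b^-1 a b^2 a^-3 b^-1) = -x^4*y^2*z^2 + x^5*y*z + 2*x^3*y^3*z + x^3*y*z^3 - x^4*y^2 - x^2*y^4 - 4*x^3*y*z - 2*x*y^3*z - x*y*z^3 + 4*x^2*y^2 - x^2*z^2 + y^4 + y^2*z^2 + 4*x*y*z - 4*y^2 + 2
trace(a^-2 b^-1 a b^2 a^-3 b^-1 a^-1) = trace(b^-1 a b^2 a^-3 b^-1 a^-2) * trace(a) - trace(b^-1 a b^2 a^-3 b^-1 a^-1) = -x^5*y^2*z^2 + x^6*y*z + 2*x^4*y^3*z + x^4*y*z^3 - x^5*y^2 - x^3*y^4 + x^3*y^2*z^2 - 5*x^4*y*z - 3*x^2*y^3*z - 2*x^2*y*z^3 + 4*x^3*y^2 - x^3*z^2 + x*y^4 + 8*x^2*y*z + y^3*z + y*z^3 - 3*x*y^2 + x*z^2 - 4*y*z + x

-x^5*y^2*z^2 + x^6*y*z + 2*x^4*y^3*z + x^4*y*z^3 - x^5*y^2 - x^3*y^4 + x^3*y^2*z^2 - 5*x^4*y*z - 3*x^2*y^3*z - 2*x^2*y*z^3 + 4*x^3*y^2 - x^3*z^2 + x*y^4 + 8*x^2*y*z + y^3*z + y*z^3 - 3*x*y^2 + x*z^2 - 4*y*z + x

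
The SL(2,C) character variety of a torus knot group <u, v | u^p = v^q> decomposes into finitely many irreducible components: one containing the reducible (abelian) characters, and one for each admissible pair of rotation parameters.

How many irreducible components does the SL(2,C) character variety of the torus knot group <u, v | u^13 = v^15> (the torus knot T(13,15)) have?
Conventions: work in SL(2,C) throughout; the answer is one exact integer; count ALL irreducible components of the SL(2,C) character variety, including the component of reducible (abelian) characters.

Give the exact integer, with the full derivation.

In the torus knot group T(13,15), u^13 = v^15 is central, so an irreducible representation sends it to +I or -I (Schur).
So on each irreducible component the traces are pinned: tr(u) = 2*cos(pi*alpha/13) with 1 <= alpha <= 12, tr(v) = 2*cos(pi*beta/15) with 1 <= beta <= 14.
u^13 = (-1)^alpha I and v^15 = (-1)^beta I must agree, so alpha and beta have equal parity.
count pairs: odd alpha (6 choices) x odd beta (7), plus even alpha (6) x even beta (7): 6*7 + 6*7 = 84.
components with irreducible characters: 84; plus the single component of reducible (abelian) characters: total 85.

85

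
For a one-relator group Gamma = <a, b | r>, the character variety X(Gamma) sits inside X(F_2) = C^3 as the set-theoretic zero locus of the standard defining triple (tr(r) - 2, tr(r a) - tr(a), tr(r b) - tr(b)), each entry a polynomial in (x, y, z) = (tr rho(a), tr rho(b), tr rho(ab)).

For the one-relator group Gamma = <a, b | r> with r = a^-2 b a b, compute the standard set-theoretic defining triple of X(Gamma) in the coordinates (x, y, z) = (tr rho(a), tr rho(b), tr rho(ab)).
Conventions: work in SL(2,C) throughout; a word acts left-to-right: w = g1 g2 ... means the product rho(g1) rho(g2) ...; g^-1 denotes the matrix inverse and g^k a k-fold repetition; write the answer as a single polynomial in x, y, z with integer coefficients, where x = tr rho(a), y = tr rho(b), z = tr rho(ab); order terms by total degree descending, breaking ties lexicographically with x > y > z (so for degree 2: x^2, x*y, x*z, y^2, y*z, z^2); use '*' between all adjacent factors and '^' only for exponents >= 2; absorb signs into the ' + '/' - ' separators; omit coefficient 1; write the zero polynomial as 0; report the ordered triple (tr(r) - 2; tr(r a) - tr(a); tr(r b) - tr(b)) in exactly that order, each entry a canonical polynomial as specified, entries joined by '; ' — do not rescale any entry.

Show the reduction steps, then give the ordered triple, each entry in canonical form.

x^2*y*z - x^3 - x*z^2 - y*z + 3*x - 2; x*y*z - x^2 - z^2 - x + 2; x^2*y^2*z - x^3*y - x*y*z^2 - y^2*z + 2*x*y - y + z

trace(b a b) = trace(b) trace(a b) - trace(a) = y*z - x
trace(b a b a) = trace(a b) trace(a b) - trace(1) = z^2 - 2
trace(a^-1 b a b) = trace(b a b) trace(a) - trace(b a b a) = x*y*z - x^2 - z^2 + 2
trace(a^-2 b a b) = trace(a^-1 b a b) trace(a) - trace(a^-1 b a b a) = x^2*y*z - x^3 - x*z^2 - y*z + 3*x
trace(b a b^2) = trace(b) trace(a b^2) - trace(a b)  (reduce the b square) = y^2*z - x*y - z
trace(a b a) = trace(a) trace(b a) - trace(b)  (reduce the a square) = x*z - y
trace(b a b^2 a) = trace(b) trace(a b a b) - trace(a b a)  (reduce the b square) = y*z^2 - x*z - y
trace(b a b^2 a^-1) = trace(b a b^2) trace(a) - trace(b a b^2 a)  (eliminate a^-1) = x*y^2*z - x^2*y - y*z^2 + y
trace(a^-2 b a b^2) = trace(b a b^2 a^-1) trace(a) - trace(b a b^2)  (eliminate a^-1) = x^2*y^2*z - x^3*y - x*y*z^2 - y^2*z + 2*x*y + z
assemble the triple (trace(r) - 2; trace(r a) - x; trace(r b) - y)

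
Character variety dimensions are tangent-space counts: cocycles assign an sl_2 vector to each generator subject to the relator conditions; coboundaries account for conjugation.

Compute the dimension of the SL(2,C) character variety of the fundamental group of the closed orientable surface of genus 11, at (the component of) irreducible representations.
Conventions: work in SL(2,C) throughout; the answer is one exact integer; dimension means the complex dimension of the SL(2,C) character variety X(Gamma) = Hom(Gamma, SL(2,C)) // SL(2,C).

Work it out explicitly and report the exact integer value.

60

The genus-11 surface group: 2g = 22 generators, one relator prod [a_i, b_i].
Before the relator condition, cocycle space has dim 3*22 = 66.
d_2 is surjective at irreducible rho (its cokernel H^2 is dual to H^0 = 0), so dim Z^1 = 66 - 3 = 63.
Coboundaries contribute dim B^1 = 3 (injective at irreducible rho).
Hence dim X = 63 - 3 = 60.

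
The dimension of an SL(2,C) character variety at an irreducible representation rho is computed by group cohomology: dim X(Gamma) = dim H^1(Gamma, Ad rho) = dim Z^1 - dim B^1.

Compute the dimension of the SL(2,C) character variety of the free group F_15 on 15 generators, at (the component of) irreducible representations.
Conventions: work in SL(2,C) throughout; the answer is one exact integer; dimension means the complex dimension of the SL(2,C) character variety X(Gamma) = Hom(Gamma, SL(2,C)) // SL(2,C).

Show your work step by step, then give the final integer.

42

Here Gamma is free of rank 15 — no relator constrains a cocycle.
So Z^1 = (sl_2)^15 in full: dim Z^1 = 45.
Irreducibility makes the coboundary map sl_2 -> Z^1 injective (trivial centralizer), so dim B^1 = 3.
dim H^1 = 45 - 3 = 42, which is dim X.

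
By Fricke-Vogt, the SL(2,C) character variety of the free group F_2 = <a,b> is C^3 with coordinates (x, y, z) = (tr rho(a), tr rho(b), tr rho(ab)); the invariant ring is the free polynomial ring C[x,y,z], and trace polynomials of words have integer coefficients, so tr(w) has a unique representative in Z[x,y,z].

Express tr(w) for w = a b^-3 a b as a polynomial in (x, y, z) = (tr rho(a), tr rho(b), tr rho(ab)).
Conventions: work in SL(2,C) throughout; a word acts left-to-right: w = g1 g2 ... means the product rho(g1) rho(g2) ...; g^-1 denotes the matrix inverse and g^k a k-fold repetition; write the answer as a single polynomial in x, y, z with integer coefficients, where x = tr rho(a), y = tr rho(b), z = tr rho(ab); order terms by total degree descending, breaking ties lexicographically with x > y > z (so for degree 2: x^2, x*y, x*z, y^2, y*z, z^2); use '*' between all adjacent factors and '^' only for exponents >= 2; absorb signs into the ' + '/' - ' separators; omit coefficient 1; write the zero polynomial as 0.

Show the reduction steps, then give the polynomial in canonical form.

tr(a b a) = tr(a) tr(b a) - tr(b) = x*z - y
tr(a b a b) = tr(a b) tr(a b) - tr(1) = z^2 - 2
tr(b^-1 a b a) = tr(a b a) tr(b) - tr(a b a b) = x*y*z - y^2 - z^2 + 2
tr(b^-1 a b a b^-1) = tr(b^-1 a b a) tr(b) - tr(b^-1 a b a b) = x*y^2*z - y^3 - y*z^2 - x*z + 3*y
tr(a b^-3 a b) = tr(b^-1 a b a b^-1) tr(b) - tr(b^-1 a b a) = x*y^3*z - y^4 - y^2*z^2 - 2*x*y*z + 4*y^2 + z^2 - 2

x*y^3*z - y^4 - y^2*z^2 - 2*x*y*z + 4*y^2 + z^2 - 2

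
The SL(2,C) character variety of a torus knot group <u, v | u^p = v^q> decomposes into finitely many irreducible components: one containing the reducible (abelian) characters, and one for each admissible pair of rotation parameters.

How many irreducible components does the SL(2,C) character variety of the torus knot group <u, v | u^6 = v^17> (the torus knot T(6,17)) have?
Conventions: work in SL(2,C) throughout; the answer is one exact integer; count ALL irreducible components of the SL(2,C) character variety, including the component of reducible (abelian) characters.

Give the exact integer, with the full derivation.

41

Gamma = < u, v | u^6 = v^17 > (torus knot T(6,17)); the central element u^6 = v^17 acts as +I or -I in any irreducible SL(2,C) representation.
This locks tr(u) to 2*cos(pi*alpha/6), alpha in 1..5, and tr(v) to 2*cos(pi*beta/17), beta in 1..16, on each component of irreducible characters.
The two central values (-1)^alpha I and (-1)^beta I must be the same matrix, so alpha and beta share a parity.
count pairs: odd alpha (3 choices) x odd beta (8), plus even alpha (2) x even beta (8): 3*8 + 2*8 = 40.
Total: 40 irreducible-character components + 1 reducible (abelian) component = 41.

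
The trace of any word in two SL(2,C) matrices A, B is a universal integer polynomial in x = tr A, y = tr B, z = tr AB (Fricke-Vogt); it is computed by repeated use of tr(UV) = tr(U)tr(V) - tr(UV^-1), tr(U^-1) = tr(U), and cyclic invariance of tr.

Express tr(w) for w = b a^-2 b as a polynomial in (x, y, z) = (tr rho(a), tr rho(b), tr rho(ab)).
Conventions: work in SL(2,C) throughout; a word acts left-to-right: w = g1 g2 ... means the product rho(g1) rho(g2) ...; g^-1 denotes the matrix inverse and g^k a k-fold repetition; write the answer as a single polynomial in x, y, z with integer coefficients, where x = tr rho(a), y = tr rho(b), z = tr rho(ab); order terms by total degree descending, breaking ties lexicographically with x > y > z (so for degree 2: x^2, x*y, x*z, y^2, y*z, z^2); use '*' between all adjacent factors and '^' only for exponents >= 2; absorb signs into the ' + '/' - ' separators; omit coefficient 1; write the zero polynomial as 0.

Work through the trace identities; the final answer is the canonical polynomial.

x^2*y^2 - x*y*z - x^2 - y^2 + 2

tr(b^2) = tr(b) tr(b) - tr(1) = y^2 - 2
tr(b^2 a) = tr(b) tr(a b) - tr(a) = y*z - x
tr(b^2 a^-1) = tr(b^2) tr(a) - tr(b^2 a) = x*y^2 - y*z - x
tr(b a^-2 b) = tr(b^2 a^-1) tr(a) - tr(b^2) = x^2*y^2 - x*y*z - x^2 - y^2 + 2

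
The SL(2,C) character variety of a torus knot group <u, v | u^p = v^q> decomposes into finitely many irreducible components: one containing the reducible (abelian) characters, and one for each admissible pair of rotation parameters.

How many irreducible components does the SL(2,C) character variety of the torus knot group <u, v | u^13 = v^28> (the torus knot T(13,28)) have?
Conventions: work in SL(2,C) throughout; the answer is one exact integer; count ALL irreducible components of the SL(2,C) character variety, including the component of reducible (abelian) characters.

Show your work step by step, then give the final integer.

For T(13,28): irreducibility forces the central element u^13 = v^28 to one of +I, -I.
This locks tr(u) to 2*cos(pi*alpha/13), alpha in 1..12, and tr(v) to 2*cos(pi*beta/28), beta in 1..27, on each component of irreducible characters.
The two central values (-1)^alpha I and (-1)^beta I must be the same matrix, so alpha and beta share a parity.
count pairs: odd alpha (6 choices) x odd beta (14), plus even alpha (6) x even beta (13): 6*14 + 6*13 = 162.
Total: 162 irreducible-character components + 1 reducible (abelian) component = 163.

163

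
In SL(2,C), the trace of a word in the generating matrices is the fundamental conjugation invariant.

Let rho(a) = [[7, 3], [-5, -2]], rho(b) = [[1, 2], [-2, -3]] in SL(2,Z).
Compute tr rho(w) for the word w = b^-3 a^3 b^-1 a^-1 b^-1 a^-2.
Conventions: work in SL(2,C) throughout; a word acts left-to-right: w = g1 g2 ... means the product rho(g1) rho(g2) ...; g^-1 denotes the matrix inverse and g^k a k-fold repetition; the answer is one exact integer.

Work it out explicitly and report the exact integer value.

rho(b^-1) = [[-3, -2], [2, 1]]
... * rho(b^-1) = [[-3, -2], [2, 1]]  ->  [[5, 4], [-4, -3]]
... * rho(b^-1) = [[-3, -2], [2, 1]]  ->  [[-7, -6], [6, 5]]
... * rho(a) = [[7, 3], [-5, -2]]  ->  [[-19, -9], [17, 8]]
... * rho(a) = [[7, 3], [-5, -2]]  ->  [[-88, -39], [79, 35]]
... * rho(a) = [[7, 3], [-5, -2]]  ->  [[-421, -186], [378, 167]]
... * rho(b^-1) = [[-3, -2], [2, 1]]  ->  [[891, 656], [-800, -589]]
... * rho(a^-1) = [[-2, -3], [5, 7]]  ->  [[1498, 1919], [-1345, -1723]]
... * rho(b^-1) = [[-3, -2], [2, 1]]  ->  [[-656, -1077], [589, 967]]
... * rho(a^-1) = [[-2, -3], [5, 7]]  ->  [[-4073, -5571], [3657, 5002]]
... * rho(a^-1) = [[-2, -3], [5, 7]]  ->  [[-19709, -26778], [17696, 24043]]
tr = -19709 + 24043 = 4334

4334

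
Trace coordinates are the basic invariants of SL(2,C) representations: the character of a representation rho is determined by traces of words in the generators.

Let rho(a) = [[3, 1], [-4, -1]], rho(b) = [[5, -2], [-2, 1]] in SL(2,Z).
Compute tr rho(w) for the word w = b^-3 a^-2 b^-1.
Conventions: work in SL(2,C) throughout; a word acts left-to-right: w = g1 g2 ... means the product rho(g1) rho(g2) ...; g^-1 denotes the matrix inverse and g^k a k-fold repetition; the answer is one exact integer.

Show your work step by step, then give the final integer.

rho(b^-1) = [[1, 2], [2, 5]]
... * rho(b^-1) = [[1, 2], [2, 5]]  ->  [[5, 12], [12, 29]]
... * rho(b^-1) = [[1, 2], [2, 5]]  ->  [[29, 70], [70, 169]]
... * rho(a^-1) = [[-1, -1], [4, 3]]  ->  [[251, 181], [606, 437]]
... * rho(a^-1) = [[-1, -1], [4, 3]]  ->  [[473, 292], [1142, 705]]
... * rho(b^-1) = [[1, 2], [2, 5]]  ->  [[1057, 2406], [2552, 5809]]
tr = 1057 + 5809 = 6866

6866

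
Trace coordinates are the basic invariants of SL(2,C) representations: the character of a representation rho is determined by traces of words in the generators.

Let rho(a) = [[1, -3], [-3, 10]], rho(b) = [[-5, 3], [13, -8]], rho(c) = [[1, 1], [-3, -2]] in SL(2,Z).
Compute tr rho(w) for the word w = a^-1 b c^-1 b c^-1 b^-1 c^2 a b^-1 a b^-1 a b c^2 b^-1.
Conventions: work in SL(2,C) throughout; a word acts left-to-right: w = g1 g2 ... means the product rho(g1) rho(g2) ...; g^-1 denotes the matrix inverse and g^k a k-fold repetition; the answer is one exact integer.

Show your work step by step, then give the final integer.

rho(a^-1) = [[10, 3], [3, 1]]
... * rho(b) = [[-5, 3], [13, -8]]  ->  [[-11, 6], [-2, 1]]
... * rho(c^-1) = [[-2, -1], [3, 1]]  ->  [[40, 17], [7, 3]]
... * rho(b) = [[-5, 3], [13, -8]]  ->  [[21, -16], [4, -3]]
... * rho(c^-1) = [[-2, -1], [3, 1]]  ->  [[-90, -37], [-17, -7]]
... * rho(b^-1) = [[-8, -3], [-13, -5]]  ->  [[1201, 455], [227, 86]]
... * rho(c) = [[1, 1], [-3, -2]]  ->  [[-164, 291], [-31, 55]]
... * rho(c) = [[1, 1], [-3, -2]]  ->  [[-1037, -746], [-196, -141]]
... * rho(a) = [[1, -3], [-3, 10]]  ->  [[1201, -4349], [227, -822]]
... * rho(b^-1) = [[-8, -3], [-13, -5]]  ->  [[46929, 18142], [8870, 3429]]
... * rho(a) = [[1, -3], [-3, 10]]  ->  [[-7497, 40633], [-1417, 7680]]
... * rho(b^-1) = [[-8, -3], [-13, -5]]  ->  [[-468253, -180674], [-88504, -34149]]
... * rho(a) = [[1, -3], [-3, 10]]  ->  [[73769, -401981], [13943, -75978]]
... * rho(b) = [[-5, 3], [13, -8]]  ->  [[-5594598, 3437155], [-1057429, 649653]]
... * rho(c) = [[1, 1], [-3, -2]]  ->  [[-15906063, -12468908], [-3006388, -2356735]]
... * rho(c) = [[1, 1], [-3, -2]]  ->  [[21500661, 9031753], [4063817, 1707082]]
... * rho(b^-1) = [[-8, -3], [-13, -5]]  ->  [[-289418077, -109660748], [-54702602, -20726861]]
tr = -289418077 + -20726861 = -310144938

-310144938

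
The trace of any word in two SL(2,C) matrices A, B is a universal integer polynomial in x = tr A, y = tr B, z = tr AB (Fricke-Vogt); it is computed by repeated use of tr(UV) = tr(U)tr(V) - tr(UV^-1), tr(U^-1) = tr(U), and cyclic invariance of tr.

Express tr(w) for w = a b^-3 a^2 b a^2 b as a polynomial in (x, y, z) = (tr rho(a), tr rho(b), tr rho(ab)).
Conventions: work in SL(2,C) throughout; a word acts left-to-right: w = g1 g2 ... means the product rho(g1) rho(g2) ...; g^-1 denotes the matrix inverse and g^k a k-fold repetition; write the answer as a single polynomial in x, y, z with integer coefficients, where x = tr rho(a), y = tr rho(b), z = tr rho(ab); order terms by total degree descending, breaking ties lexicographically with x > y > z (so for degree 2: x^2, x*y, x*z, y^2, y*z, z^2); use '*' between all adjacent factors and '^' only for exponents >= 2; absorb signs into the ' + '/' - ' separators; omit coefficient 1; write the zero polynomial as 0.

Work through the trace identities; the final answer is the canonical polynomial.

tr(b a b a) = tr(a b) * tr(a b) - tr(1) = z^2 - 2
tr(b a b) = tr(b) * tr(a b) - tr(a) = y*z - x
tr(b a^2 b a) = tr(a) * tr(b a b a) - tr(b a b) = x*z^2 - y*z - x
tr(a^2 b) = tr(a) * tr(b a) - tr(b) = x*z - y
tr(a^2) = tr(a) * tr(a) - tr(1) = x^2 - 2
tr(b a^2 b) = tr(b) * tr(a^2 b) - tr(a^2) = x*y*z - x^2 - y^2 + 2
tr(a b a^2 b a) = tr(a) * tr(b a^2 b a) - tr(b a^2 b) = x^2*z^2 - 2*x*y*z + y^2 - 2
tr(a^2 b a^2 b a) = tr(a) * tr(a b a^2 b a) - tr(a b a^2 b) = x^3*z^2 - 2*x^2*y*z + x*y^2 - x*z^2 + y*z - x
tr(b a b a b a) = tr(b a b a) * tr(b a) - tr(a b) = z^3 - 3*z
tr(b a b a b) = tr(b) * tr(a b a b) - tr(a b a) = y*z^2 - x*z - y
tr(b a b a^2 b a) = tr(a) * tr(b a b a b a) - tr(b a b a b) = x*z^3 - y*z^2 - 2*x*z + y
tr(b^2 a b) = tr(b) * tr(a b^2) - tr(a b) = y^2*z - x*y - z
tr(b a b a^2 b) = tr(a) * tr(b^2 a b a) - tr(b^2 a b) = x*y*z^2 - x^2*z - y^2*z + z
tr(a^2 b a^2 b a b) = tr(a) * tr(b a b a^2 b a) - tr(b a b a^2 b) = x^2*z^3 - 2*x*y*z^2 - x^2*z + y^2*z + x*y - z
tr(a^2 b a^2 b a b^-1) = tr(a^2 b a^2 b a) * tr(b) - tr(a^2 b a^2 b a b) = x^3*y*z^2 - 2*x^2*y^2*z - x^2*z^3 + x*y^3 + x*y*z^2 + x^2*z - 2*x*y + z
tr(b^-1 a^2 b a^2 b a b^-1) = tr(a^2 b a^2 b a b^-1) * tr(b) - tr(a^2 b a^2 b a) = x^3*y^2*z^2 - 2*x^2*y^3*z - x^2*y*z^3 - x^3*z^2 + x*y^4 + x*y^2*z^2 + 3*x^2*y*z - 3*x*y^2 + x*z^2 + x
tr(a b^-3 a^2 b a^2 b) = tr(b^-1 a^2 b a^2 b a b^-1) * tr(b) - tr(b^-1 a^2 b a^2 b a) = x^3*y^3*z^2 - 2*x^2*y^4*z - x^2*y^2*z^3 - 2*x^3*y*z^2 + x*y^5 + x*y^3*z^2 + 5*x^2*y^2*z + x^2*z^3 - 4*x*y^3 - x^2*z + 3*x*y - z

x^3*y^3*z^2 - 2*x^2*y^4*z - x^2*y^2*z^3 - 2*x^3*y*z^2 + x*y^5 + x*y^3*z^2 + 5*x^2*y^2*z + x^2*z^3 - 4*x*y^3 - x^2*z + 3*x*y - z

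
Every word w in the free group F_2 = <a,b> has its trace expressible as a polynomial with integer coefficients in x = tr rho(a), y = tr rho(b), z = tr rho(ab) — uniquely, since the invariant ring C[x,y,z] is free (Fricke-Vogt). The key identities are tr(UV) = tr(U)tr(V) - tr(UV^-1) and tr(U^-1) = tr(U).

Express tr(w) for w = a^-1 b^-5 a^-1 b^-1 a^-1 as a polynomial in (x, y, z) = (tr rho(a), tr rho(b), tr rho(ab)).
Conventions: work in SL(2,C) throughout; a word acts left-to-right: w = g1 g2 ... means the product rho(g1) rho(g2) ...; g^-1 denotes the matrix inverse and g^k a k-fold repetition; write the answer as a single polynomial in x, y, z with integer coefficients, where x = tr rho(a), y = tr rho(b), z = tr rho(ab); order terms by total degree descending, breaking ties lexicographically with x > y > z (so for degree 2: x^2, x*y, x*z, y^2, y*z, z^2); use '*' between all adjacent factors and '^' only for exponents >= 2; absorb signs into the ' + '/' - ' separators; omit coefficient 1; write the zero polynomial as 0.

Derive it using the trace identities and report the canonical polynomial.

x*y^4*z^2 - x^2*y^3*z - y^5*z - 3*x*y^2*z^2 + 2*x^2*y*z + 4*y^3*z + x*y^2 + x*z^2 - 3*y*z - x

trace(a^-1) = trace(a) = x
so trace(a^-1 b) = trace(b) trace(a) - trace(b a) = x*y - z
so trace(a^-1 b^-1) = trace(a^-1) trace(b) - trace(a^-1 b) = z
so trace(a^-1 b^-2) = trace(a^-1 b^-1) trace(b) - trace(a^-1) = y*z - x
so trace(a^-1 b^-3) = trace(a^-1 b^-2) trace(b) - trace(a^-1 b^-1) = y^2*z - x*y - z
trace(b^-3 a^-1 b^-1) = trace(a^-1 b^-3) trace(b) - trace(a^-1 b^-2) = y^3*z - x*y^2 - 2*y*z + x
reduce: trace(a b a) = trace(a) trace(b a) - trace(b) = x*z - y
trace(a b a b) = trace(a b) trace(a b) - trace(1)   [split at repeated a] = z^2 - 2
trace(b a b^-1 a) = trace(a b a) trace(b) - trace(a b a b) = x*y*z - y^2 - z^2 + 2
reduce: trace(a b^-1 a^-1 b) = trace(b a b^-1) trace(a) - trace(b a b^-1 a) = -x*y*z + x^2 + y^2 + z^2 - 2
so trace(a^-1 b^-1 a b^-1) = trace(a b^-1 a^-1) trace(b) - trace(a b^-1 a^-1 b) = x*y*z - x^2 - z^2 + 2
reduce: trace(a^-1 b^-1 a b^-2) = trace(a^-1 b^-1 a b^-1) trace(b) - trace(a^-1 b^-1 a) = x*y^2*z - x^2*y - y*z^2 + y
reduce: trace(b^-3 a^-1 b^-1 a) = trace(a^-1 b^-1 a b^-2) trace(b) - trace(a^-1 b^-1 a b^-1) = x*y^3*z - x^2*y^2 - y^2*z^2 - x*y*z + x^2 + y^2 + z^2 - 2
trace(b^-1 a^-1 b^-1 a^-1 b^-2) = trace(b^-3 a^-1 b^-1) trace(a) - trace(b^-3 a^-1 b^-1 a) = y^2*z^2 - x*y*z - y^2 - z^2 + 2
so trace(b^-1 a^-1 b^-1 a^-1 b^-1) = trace(b^-1 a^-1 b^-1 a^-1) trace(b) - trace(b^-1 a^-1 b^-1 a^-1 b) = y*z^2 - x*z - y
trace(b^-1 a^-1 b^-1 a^-1 b^-3) = trace(b^-1 a^-1 b^-1 a^-1 b^-2) trace(b) - trace(b^-1 a^-1 b^-1 a^-1 b^-1) = y^3*z^2 - x*y^2*z - y^3 - 2*y*z^2 + x*z + 3*y
trace(a^-1 b^-5 a^-1 b^-1) = trace(b^-1 a^-1 b^-1 a^-1 b^-3) trace(b) - trace(b^-1 a^-1 b^-1 a^-1 b^-2) = y^4*z^2 - x*y^3*z - y^4 - 3*y^2*z^2 + 2*x*y*z + 4*y^2 + z^2 - 2
reduce: trace(b^-2) = trace(b^-1) trace(b) - trace(1) = y^2 - 2
trace(b^-3) = trace(b^-2) trace(b) - trace(b^-1) = y^3 - 3*y
trace(b^-4) = trace(b^-3) trace(b) - trace(b^-2) = y^4 - 4*y^2 + 2
reduce: trace(b^-5) = trace(b^-4) trace(b) - trace(b^-3) = y^5 - 5*y^3 + 5*y
trace(b^-2 a) = trace(b^-1 a) trace(b) - trace(b^-1 a b) = x*y^2 - y*z - x
reduce: trace(b^-1 a b^-2) = trace(b^-2 a) trace(b) - trace(b^-2 a b) = x*y^3 - y^2*z - 2*x*y + z
trace(a b^-4) = trace(b^-1 a b^-2) trace(b) - trace(b^-1 a b^-1) = x*y^4 - y^3*z - 3*x*y^2 + 2*y*z + x
trace(b^-5 a) = trace(a b^-4) trace(b) - trace(a b^-3) = x*y^5 - y^4*z - 4*x*y^3 + 3*y^2*z + 3*x*y - z
so trace(b^-5 a^-1) = trace(b^-5) trace(a) - trace(b^-5 a) = y^4*z - x*y^3 - 3*y^2*z + 2*x*y + z
trace(b^-5 a^-1 b^-1) = trace(b^-5 a^-1) trace(b) - trace(b^-5 a^-1 b) = y^5*z - x*y^4 - 4*y^3*z + 3*x*y^2 + 3*y*z - x
so trace(a^-1 b^-5 a^-1 b^-1 a^-1) = trace(a^-1 b^-5 a^-1 b^-1) trace(a) - trace(a^-1 b^-5 a^-1 b^-1 a) = x*y^4*z^2 - x^2*y^3*z - y^5*z - 3*x*y^2*z^2 + 2*x^2*y*z + 4*y^3*z + x*y^2 + x*z^2 - 3*y*z - x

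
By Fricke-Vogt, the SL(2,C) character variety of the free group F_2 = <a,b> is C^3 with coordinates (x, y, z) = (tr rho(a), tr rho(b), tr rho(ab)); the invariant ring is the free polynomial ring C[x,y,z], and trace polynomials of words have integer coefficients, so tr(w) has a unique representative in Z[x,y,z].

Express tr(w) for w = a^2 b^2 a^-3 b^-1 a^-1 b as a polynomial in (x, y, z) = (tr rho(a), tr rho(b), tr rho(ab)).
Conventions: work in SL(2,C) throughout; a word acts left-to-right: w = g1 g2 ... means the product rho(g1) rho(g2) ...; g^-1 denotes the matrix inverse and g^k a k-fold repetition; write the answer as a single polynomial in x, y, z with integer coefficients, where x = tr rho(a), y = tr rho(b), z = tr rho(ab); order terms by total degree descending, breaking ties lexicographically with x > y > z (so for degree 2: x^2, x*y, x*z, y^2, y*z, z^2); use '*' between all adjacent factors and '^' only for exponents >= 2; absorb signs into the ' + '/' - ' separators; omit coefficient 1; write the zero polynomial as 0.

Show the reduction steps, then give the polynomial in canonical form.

x^4*y^2*z^2 - x^5*y*z - 2*x^3*y^3*z - x^3*y*z^3 + x^4*y^2 + x^2*y^4 + 5*x^3*y*z + 2*x*y^3*z + x*y*z^3 - 4*x^2*y^2 - y^4 - y^2*z^2 - 6*x*y*z + 4*y^2 + z^2 - 2

trace(b^2 a) = trace(b) * trace(a b) - trace(a)   [square of b] = y*z - x
trace(b^2) = trace(b) * trace(b) - trace(1)   [square of b] = y^2 - 2
trace(b a^2 b) = trace(a) * trace(b^2 a) - trace(b^2)   [square of a] = x*y*z - x^2 - y^2 + 2
trace(b a b a) = trace(b a) * trace(b a) - trace(1)   [split at a repeated b] = z^2 - 2
trace(b a^2 b a) = trace(a) * trace(b a b a) - trace(b a b)   [square of a] = x*z^2 - y*z - x
trace(a^-1 b a^2 b) = trace(b a^2 b) * trace(a) - trace(b a^2 b a)   [inverse elimination on a] = x^2*y*z - x^3 - x*y^2 - x*z^2 + y*z + 3*x
trace(a^2 b^2 a) = trace(a) * trace(a b^2 a) - trace(a b^2)   [square of a] = x^2*y*z - x^3 - x*y^2 - y*z + 3*x
trace(b a^2) = trace(a) * trace(b a) - trace(b)   [square of a] = x*z - y
trace(a b a^2) = trace(a) * trace(b a^2) - trace(b a)   [square of a] = x^2*z - x*y - z
trace(b a^2 b^2 a) = trace(b) * trace(a b a^2 b) - trace(a b a^2)   [square of b] = x*y*z^2 - x^2*z - y^2*z + z
trace(b a^2 b^2) = trace(b) * trace(a^2 b^2) - trace(a^2 b)   [square of b] = x*y^2*z - x^2*y - y^3 - x*z + 3*y
trace(a b a^2 b^2 a) = trace(a) * trace(b a^2 b^2 a) - trace(b a^2 b^2)   [square of a] = x^2*y*z^2 - x^3*z - 2*x*y^2*z + x^2*y + y^3 + 2*x*z - 3*y
trace(a b a b a b) = trace(a b) * trace(a b a b) - trace(a^-1 b^-1)   [split at a repeated a] = z^3 - 3*z
trace(b^2 a b a b a) = trace(b) * trace(a b a b a b) - trace(a b a b a)   [square of b] = y*z^3 - x*z^2 - 2*y*z + x
trace(a b a b^2) = trace(b) * trace(a b a b) - trace(a b a)   [square of b] = y*z^2 - x*z - y
trace(b^2 a b a b) = trace(b) * trace(a b a b^2) - trace(a b a b)   [square of b] = y^2*z^2 - x*y*z - y^2 - z^2 + 2
trace(a b a^2 b^2 a b) = trace(a) * trace(b^2 a b a b a) - trace(b^2 a b a b)   [square of a] = x*y*z^3 - x^2*z^2 - y^2*z^2 - x*y*z + x^2 + y^2 + z^2 - 2
trace(b a^2 b^2 a b^-1 a) = trace(a b a^2 b^2 a) * trace(b) - trace(a b a^2 b^2 a b)   [inverse elimination on b] = x^2*y^2*z^2 - x^3*y*z - 2*x*y^3*z - x*y*z^3 + x^2*y^2 + x^2*z^2 + y^4 + y^2*z^2 + 3*x*y*z - x^2 - 4*y^2 - z^2 + 2
trace(b^-1 a^-1 b a^2 b^2 a) = trace(b a^2 b^2 a b^-1) * trace(a) - trace(b a^2 b^2 a b^-1 a)   [inverse elimination on a] = -x^2*y^2*z^2 + 2*x^3*y*z + 2*x*y^3*z + x*y*z^3 - x^4 - 2*x^2*y^2 - x^2*z^2 - y^4 - y^2*z^2 - 4*x*y*z + 4*x^2 + 4*y^2 + z^2 - 2
trace(b^-1 a^-1 b a^2 b^2 a^-1) = trace(b^-1 a^-1 b a^2 b^2) * trace(a) - trace(b^-1 a^-1 b a^2 b^2 a)   [inverse elimination on a] = x^2*y^2*z^2 - x^3*y*z - 2*x*y^3*z - x*y*z^3 + x^2*y^2 + y^4 + y^2*z^2 + 5*x*y*z - x^2 - 4*y^2 - z^2 + 2
trace(a^-2 b^-1 a^-1 b a^2 b^2) = trace(b^-1 a^-1 b a^2 b^2 a^-1) * trace(a) - trace(b^-1 a^-1 b a^2 b^2)   [inverse elimination on a] = x^3*y^2*z^2 - x^4*y*z - 2*x^2*y^3*z - x^2*y*z^3 + x^3*y^2 + x*y^4 + x*y^2*z^2 + 4*x^2*y*z - 3*x*y^2 - y*z - x
trace(a^2 b^2 a^-3 b^-1 a^-1 b) = trace(a^-2 b^-1 a^-1 b a^2 b^2) * trace(a) - trace(a^-2 b^-1 a^-1 b a^2 b^2 a)   [inverse elimination on a] = x^4*y^2*z^2 - x^5*y*z - 2*x^3*y^3*z - x^3*y*z^3 + x^4*y^2 + x^2*y^4 + 5*x^3*y*z + 2*x*y^3*z + x*y*z^3 - 4*x^2*y^2 - y^4 - y^2*z^2 - 6*x*y*z + 4*y^2 + z^2 - 2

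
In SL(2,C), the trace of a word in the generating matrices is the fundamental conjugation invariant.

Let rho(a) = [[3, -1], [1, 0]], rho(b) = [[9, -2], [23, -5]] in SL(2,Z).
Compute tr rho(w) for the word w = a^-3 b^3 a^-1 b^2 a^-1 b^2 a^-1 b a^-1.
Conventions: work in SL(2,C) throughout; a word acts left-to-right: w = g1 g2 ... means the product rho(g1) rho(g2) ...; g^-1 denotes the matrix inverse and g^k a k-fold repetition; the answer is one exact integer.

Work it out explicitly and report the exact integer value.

33581683

rho(a^-1) = [[0, 1], [-1, 3]]
... * rho(a^-1) = [[0, 1], [-1, 3]]  ->  [[-1, 3], [-3, 8]]
... * rho(a^-1) = [[0, 1], [-1, 3]]  ->  [[-3, 8], [-8, 21]]
... * rho(b) = [[9, -2], [23, -5]]  ->  [[157, -34], [411, -89]]
... * rho(b) = [[9, -2], [23, -5]]  ->  [[631, -144], [1652, -377]]
... * rho(b) = [[9, -2], [23, -5]]  ->  [[2367, -542], [6197, -1419]]
... * rho(a^-1) = [[0, 1], [-1, 3]]  ->  [[542, 741], [1419, 1940]]
... * rho(b) = [[9, -2], [23, -5]]  ->  [[21921, -4789], [57391, -12538]]
... * rho(b) = [[9, -2], [23, -5]]  ->  [[87142, -19897], [228145, -52092]]
... * rho(a^-1) = [[0, 1], [-1, 3]]  ->  [[19897, 27451], [52092, 71869]]
... * rho(b) = [[9, -2], [23, -5]]  ->  [[810446, -177049], [2121815, -463529]]
... * rho(b) = [[9, -2], [23, -5]]  ->  [[3221887, -735647], [8435168, -1925985]]
... * rho(a^-1) = [[0, 1], [-1, 3]]  ->  [[735647, 1014946], [1925985, 2657213]]
... * rho(b) = [[9, -2], [23, -5]]  ->  [[29964581, -6546024], [78449764, -17138035]]
... * rho(a^-1) = [[0, 1], [-1, 3]]  ->  [[6546024, 10326509], [17138035, 27035659]]
tr = 6546024 + 27035659 = 33581683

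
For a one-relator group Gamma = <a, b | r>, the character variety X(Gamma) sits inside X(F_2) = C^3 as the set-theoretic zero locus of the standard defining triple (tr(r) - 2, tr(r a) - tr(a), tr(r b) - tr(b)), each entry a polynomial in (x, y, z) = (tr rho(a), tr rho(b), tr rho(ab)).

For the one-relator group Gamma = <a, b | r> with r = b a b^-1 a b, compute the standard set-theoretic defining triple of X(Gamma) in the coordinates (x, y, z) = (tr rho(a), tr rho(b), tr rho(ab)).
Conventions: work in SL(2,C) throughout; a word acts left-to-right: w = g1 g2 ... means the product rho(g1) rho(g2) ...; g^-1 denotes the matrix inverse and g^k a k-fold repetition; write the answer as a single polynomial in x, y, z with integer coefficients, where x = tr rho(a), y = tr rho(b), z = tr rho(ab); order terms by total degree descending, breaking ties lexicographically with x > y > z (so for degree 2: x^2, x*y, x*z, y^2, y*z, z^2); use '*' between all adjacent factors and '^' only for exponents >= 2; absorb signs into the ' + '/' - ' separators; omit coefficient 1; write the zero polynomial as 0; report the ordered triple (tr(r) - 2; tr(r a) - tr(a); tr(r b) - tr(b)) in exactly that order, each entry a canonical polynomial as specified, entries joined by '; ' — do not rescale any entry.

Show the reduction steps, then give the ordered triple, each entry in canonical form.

next, tr(a^2 b) = tr(a) tr(b a) - tr(b)  (reduce the a square) = x*z - y
and tr(a^2) = tr(a) tr(a) - tr(1)  (reduce the a square) = x^2 - 2
and tr(a b^2 a) = tr(b) tr(a^2 b) - tr(a^2)  (reduce the b square) = x*y*z - x^2 - y^2 + 2
and tr(a b a b) = tr(b a) tr(b a) - tr(1)  (split on b) = z^2 - 2
next, tr(a b^2 a b) = tr(b) tr(a b a b) - tr(a b a)  (reduce the b square) = y*z^2 - x*z - y
tr(b a b^-1 a b) = tr(a b^2 a) tr(b) - tr(a b^2 a b)  (eliminate b^-1) = x*y^2*z - x^2*y - y^3 - y*z^2 + x*z + 3*y
and tr(b a b) = tr(b) tr(a b) - tr(a) = y*z - x
tr(a b a b a) = tr(a) tr(b a b a) - tr(b a b) = x*z^2 - y*z - x
next, tr(a b a b a b) = tr(b a) tr(b a b a) - tr(b^-1 a^-1)   [split at repeated b] = z^3 - 3*z
next, tr(b a b^-1 a b a) = tr(a b a b a) tr(b) - tr(a b a b a b) = x*y*z^2 - y^2*z - z^3 - x*y + 3*z
and tr(a b^3 a) = tr(b) tr(a^2 b^2) - tr(a^2 b)  (reduce the b square) = x*y^2*z - x^2*y - y^3 - x*z + 3*y
and tr(a b^3 a b) = tr(b) tr(a b a b^2) - tr(a b a b)  (reduce the b square) = y^2*z^2 - x*y*z - y^2 - z^2 + 2
tr(b a b^-1 a b^2) = tr(a b^3 a) tr(b) - tr(a b^3 a b)  (eliminate b^-1) = x*y^3*z - x^2*y^2 - y^4 - y^2*z^2 + 4*y^2 + z^2 - 2
assemble the triple (tr(r) - 2; tr(r a) - x; tr(r b) - y)

x*y^2*z - x^2*y - y^3 - y*z^2 + x*z + 3*y - 2; x*y*z^2 - y^2*z - z^3 - x*y - x + 3*z; x*y^3*z - x^2*y^2 - y^4 - y^2*z^2 + 4*y^2 + z^2 - y - 2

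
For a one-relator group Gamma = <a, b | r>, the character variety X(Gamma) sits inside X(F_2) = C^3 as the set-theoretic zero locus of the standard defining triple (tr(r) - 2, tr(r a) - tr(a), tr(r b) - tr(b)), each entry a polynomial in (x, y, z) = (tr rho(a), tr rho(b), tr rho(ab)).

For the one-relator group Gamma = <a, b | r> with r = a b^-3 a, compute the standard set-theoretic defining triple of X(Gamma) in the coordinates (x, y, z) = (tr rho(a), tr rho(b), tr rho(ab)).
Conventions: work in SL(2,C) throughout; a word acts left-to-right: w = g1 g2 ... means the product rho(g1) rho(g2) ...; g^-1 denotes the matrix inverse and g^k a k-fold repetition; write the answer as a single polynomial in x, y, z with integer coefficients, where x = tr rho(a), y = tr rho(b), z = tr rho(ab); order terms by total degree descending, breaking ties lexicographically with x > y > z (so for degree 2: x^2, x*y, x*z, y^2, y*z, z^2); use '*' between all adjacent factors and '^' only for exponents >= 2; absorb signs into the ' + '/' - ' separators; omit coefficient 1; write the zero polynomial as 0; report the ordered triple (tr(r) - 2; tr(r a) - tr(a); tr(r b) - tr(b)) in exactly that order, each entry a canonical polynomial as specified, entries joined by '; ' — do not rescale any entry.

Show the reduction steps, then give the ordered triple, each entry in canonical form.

x^2*y^3 - x*y^2*z - 2*x^2*y - y^3 + x*z + 3*y - 2; x^3*y^3 - x^2*y^2*z - 2*x^3*y - 2*x*y^3 + x^2*z + y^2*z + 5*x*y - x - z; x*y^3*z - y^4 - y^2*z^2 - 2*x*y*z + 4*y^2 + z^2 - y - 2

tr(a^2) = tr(a) * tr(a) - tr(1)  (reduce the a square) = x^2 - 2
tr(a^2 b) = tr(a) * tr(b a) - tr(b)  (reduce the a square) = x*z - y
tr(b^-1 a^2) = tr(a^2) * tr(b) - tr(a^2 b)  (eliminate b^-1) = x^2*y - x*z - y
tr(b^-1 a^2 b^-1) = tr(b^-1 a^2) * tr(b) - tr(b^-1 a^2 b)  (eliminate b^-1) = x^2*y^2 - x*y*z - x^2 - y^2 + 2
tr(a b^-3 a) = tr(b^-1 a^2 b^-1) * tr(b) - tr(b^-1 a^2)  (eliminate b^-1) = x^2*y^3 - x*y^2*z - 2*x^2*y - y^3 + x*z + 3*y
tr(a^3) = tr(a) * tr(a^2) - tr(a) = x^3 - 3*x
tr(a^3 b) = tr(a) * tr(a b a) - tr(a b) = x^2*z - x*y - z
tr(b^-1 a^3) = tr(a^3) * tr(b) - tr(a^3 b) = x^3*y - x^2*z - 2*x*y + z
tr(b^-2 a^3) = tr(b^-1 a^3) * tr(b) - tr(b^-1 a^3 b) = x^3*y^2 - x^2*y*z - x^3 - 2*x*y^2 + y*z + 3*x
tr(a b^-3 a^2) = tr(b^-2 a^3) * tr(b) - tr(b^-2 a^3 b) = x^3*y^3 - x^2*y^2*z - 2*x^3*y - 2*x*y^3 + x^2*z + y^2*z + 5*x*y - z
tr(a b a b) = tr(a b) * tr(a b) - tr(1)  (split on a) = z^2 - 2
tr(a b a b^-1) = tr(a b a) * tr(b) - tr(a b a b)  (eliminate b^-1) = x*y*z - y^2 - z^2 + 2
tr(b^-1 a b a b^-1) = tr(a b a b^-1) * tr(b) - tr(a b a)  (eliminate b^-1) = x*y^2*z - y^3 - y*z^2 - x*z + 3*y
tr(a b^-3 a b) = tr(b^-1 a b a b^-1) * tr(b) - tr(b^-1 a b a)  (eliminate b^-1) = x*y^3*z - y^4 - y^2*z^2 - 2*x*y*z + 4*y^2 + z^2 - 2
assemble the triple (tr(r) - 2; tr(r a) - x; tr(r b) - y)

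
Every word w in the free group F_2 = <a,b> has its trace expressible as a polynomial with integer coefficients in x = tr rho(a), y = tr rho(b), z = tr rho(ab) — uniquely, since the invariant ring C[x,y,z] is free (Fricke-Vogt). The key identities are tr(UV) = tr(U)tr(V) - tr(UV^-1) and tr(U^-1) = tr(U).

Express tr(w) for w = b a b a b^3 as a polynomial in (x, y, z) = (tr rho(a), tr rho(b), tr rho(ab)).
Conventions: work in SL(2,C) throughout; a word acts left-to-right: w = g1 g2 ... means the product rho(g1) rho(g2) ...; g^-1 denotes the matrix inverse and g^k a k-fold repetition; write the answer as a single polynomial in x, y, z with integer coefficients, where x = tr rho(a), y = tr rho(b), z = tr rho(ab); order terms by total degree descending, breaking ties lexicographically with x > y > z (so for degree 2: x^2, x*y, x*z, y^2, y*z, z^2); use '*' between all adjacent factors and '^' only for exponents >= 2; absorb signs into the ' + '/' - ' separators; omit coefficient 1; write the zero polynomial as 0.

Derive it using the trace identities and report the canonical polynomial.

y^3*z^2 - x*y^2*z - y^3 - 2*y*z^2 + x*z + 3*y

so trace(a b a b) = trace(b a) * trace(b a) - trace(1)  (split on b) = z^2 - 2
trace(a b a) = trace(a) * trace(b a) - trace(b)  (reduce the a square) = x*z - y
trace(b a b a b) = trace(b) * trace(a b a b) - trace(a b a)  (reduce the b square) = y*z^2 - x*z - y
reduce: trace(b a b a b^2) = trace(b) * trace(b a b a b) - trace(b a b a)  (reduce the b square) = y^2*z^2 - x*y*z - y^2 - z^2 + 2
trace(b a b a b^3) = trace(b) * trace(b a b a b^2) - trace(b a b a b)  (reduce the b square) = y^3*z^2 - x*y^2*z - y^3 - 2*y*z^2 + x*z + 3*y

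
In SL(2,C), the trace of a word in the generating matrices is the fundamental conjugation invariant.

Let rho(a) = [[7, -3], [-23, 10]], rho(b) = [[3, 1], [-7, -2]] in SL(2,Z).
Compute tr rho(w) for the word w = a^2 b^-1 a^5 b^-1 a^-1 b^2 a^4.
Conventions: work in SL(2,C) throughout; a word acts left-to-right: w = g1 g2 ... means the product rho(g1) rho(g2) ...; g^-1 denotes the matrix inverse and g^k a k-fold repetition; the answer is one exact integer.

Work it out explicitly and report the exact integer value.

631112522534191

rho(a) = [[7, -3], [-23, 10]]
... * rho(a) = [[7, -3], [-23, 10]]  ->  [[118, -51], [-391, 169]]
... * rho(b^-1) = [[-2, -1], [7, 3]]  ->  [[-593, -271], [1965, 898]]
... * rho(a) = [[7, -3], [-23, 10]]  ->  [[2082, -931], [-6899, 3085]]
... * rho(a) = [[7, -3], [-23, 10]]  ->  [[35987, -15556], [-119248, 51547]]
... * rho(a) = [[7, -3], [-23, 10]]  ->  [[609697, -263521], [-2020317, 873214]]
... * rho(a) = [[7, -3], [-23, 10]]  ->  [[10328862, -4464301], [-34226141, 14793091]]
... * rho(a) = [[7, -3], [-23, 10]]  ->  [[174980957, -75629596], [-579824080, 250609333]]
... * rho(b^-1) = [[-2, -1], [7, 3]]  ->  [[-879369086, -401869745], [2913913491, 1331652079]]
... * rho(a^-1) = [[10, 3], [23, 7]]  ->  [[-18036694995, -5451195473], [59767132727, 18063305026]]
... * rho(b) = [[3, 1], [-7, -2]]  ->  [[-15951716674, -7134304049], [52858262999, 23640522675]]
... * rho(b) = [[3, 1], [-7, -2]]  ->  [[2084978321, -1683108576], [-6908869728, 5577217649]]
... * rho(a) = [[7, -3], [-23, 10]]  ->  [[53306345495, -23086020723], [-176638094023, 76498785674]]
... * rho(a) = [[7, -3], [-23, 10]]  ->  [[904122895094, -390779243715], [-2995938728663, 1294902138809]]
... * rho(a) = [[7, -3], [-23, 10]]  ->  [[15316782871103, -6620161122432], [-50754320293248, 21936837574079]]
... * rho(a) = [[7, -3], [-23, 10]]  ->  [[259481185913657, -112151959837629], [-859827506256553, 371631336620534]]
tr = 259481185913657 + 371631336620534 = 631112522534191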